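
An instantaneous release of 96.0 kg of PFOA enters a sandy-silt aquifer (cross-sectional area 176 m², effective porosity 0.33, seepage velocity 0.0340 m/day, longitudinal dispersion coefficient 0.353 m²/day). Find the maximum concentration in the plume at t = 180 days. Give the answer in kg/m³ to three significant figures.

The peak of an instantaneous 1D plume sits at x = vt; there the Gaussian factor is 1 and C_max = M/(n_e·A·√(4πDt)), where n_e·A is the pore area the mass is dissolved in.
√(4πDt) = √(4π × 0.353 × 180) = 28.26 m, so C_max = 96.0/(0.33 × 176 × 28.26) = 0.0585 kg/m³.

0.0585 kg/m³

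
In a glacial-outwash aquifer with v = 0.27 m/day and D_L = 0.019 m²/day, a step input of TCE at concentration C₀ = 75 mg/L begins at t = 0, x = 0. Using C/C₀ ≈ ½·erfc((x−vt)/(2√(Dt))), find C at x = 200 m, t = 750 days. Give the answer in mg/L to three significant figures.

51.0 mg/L

For a continuous step input, C/C₀ ≈ ½·erfc((x−vt)/(2√(Dt))).
vt = 0.27 × 750 = 202.5 m and 2√(Dt) = 2√(0.019 × 750) = 7.550 m.
Argument (x−vt)/(2√(Dt)) = (200 − 202.5)/7.550 = -0.3311; ½·erfc(-0.3311) = 0.6802.
C = 75 × 0.6802 = 51.0 mg/L.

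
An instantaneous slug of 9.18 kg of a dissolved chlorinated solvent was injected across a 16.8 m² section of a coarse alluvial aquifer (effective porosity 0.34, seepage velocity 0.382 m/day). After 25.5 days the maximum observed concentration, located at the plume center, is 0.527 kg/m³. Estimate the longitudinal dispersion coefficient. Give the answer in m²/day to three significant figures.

At the plume center C_max = M/(n_e·A·√(4πDt)), so D = M²/(4πt·(n_e·A·C_max)²).
n_e·A·C_max = 0.34 × 16.8 × 0.527 = 3.010 kg/m.
D = 9.18²/(4π × 25.5 × 3.010²) = 0.0290 m²/day.

0.0290 m²/day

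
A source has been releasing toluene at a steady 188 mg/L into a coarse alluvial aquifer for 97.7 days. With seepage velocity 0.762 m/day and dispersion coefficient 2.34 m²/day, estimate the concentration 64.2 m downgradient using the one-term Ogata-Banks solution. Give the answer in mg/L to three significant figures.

For a continuous step input, C/C₀ ≈ ½·erfc((x−vt)/(2√(Dt))).
vt = 0.762 × 97.7 = 74.4474 m and 2√(Dt) = 2√(2.34 × 97.7) = 30.24 m.
Argument (x−vt)/(2√(Dt)) = (64.2 − 74.4474)/30.24 = -0.3389; ½·erfc(-0.3389) = 0.6841.
C = 188 × 0.6841 = 129 mg/L.

129 mg/L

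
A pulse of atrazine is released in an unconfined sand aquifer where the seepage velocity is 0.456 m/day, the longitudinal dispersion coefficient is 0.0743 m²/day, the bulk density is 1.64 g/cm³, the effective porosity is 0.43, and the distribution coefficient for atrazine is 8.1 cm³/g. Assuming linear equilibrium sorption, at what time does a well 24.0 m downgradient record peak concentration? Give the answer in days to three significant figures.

1670 days

Retardation factor R = 1 + ρ_b·K_d/n = 1 + 1.64 × 8.1/0.43 = 31.89.
Sorption retards both mechanisms: v_R = v/R = 0.01430 m/day, D_R = D/R = 0.002330 m²/day.
Peak time from v_R²t² + 2D_R t − x² = 0: t = (√(D_R² + v_R²x²) − D_R)/v_R².
√(D_R² + v_R²x²) = √(0.002330² + 0.01430² × 24.0²) = 0.3432; v_R² = 0.0002045.
t = (0.3432 − 0.002330)/0.0002045 = 1670 days.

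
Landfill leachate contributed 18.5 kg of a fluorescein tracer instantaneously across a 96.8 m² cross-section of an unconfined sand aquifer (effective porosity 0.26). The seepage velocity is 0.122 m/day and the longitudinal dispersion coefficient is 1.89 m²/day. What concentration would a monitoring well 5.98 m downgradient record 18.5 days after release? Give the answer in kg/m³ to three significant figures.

0.0318 kg/m³

For an instantaneous plane source, C(x,t) = M/(n_e·A·√(4πDt)) · exp(−(x−vt)²/(4Dt)), with n_e·A the pore (flow) area.
Plume center vt = 0.122 × 18.5 = 2.257 m, so the well at 5.98 m is 3.723 m downgradient of the peak.
√(4πDt) = 20.96 m, giving peak height M/(n_e·A·√(4πDt)) = 18.5/(0.26 × 96.8 × 20.96) = 0.03507 kg/m³.
(x−vt)²/(4Dt) = (3.723)²/(4 × 1.89 × 18.5) = 0.09910; exp(−0.09910) = 0.9057.
C = 0.03507 × 0.9057 = 0.0318 kg/m³.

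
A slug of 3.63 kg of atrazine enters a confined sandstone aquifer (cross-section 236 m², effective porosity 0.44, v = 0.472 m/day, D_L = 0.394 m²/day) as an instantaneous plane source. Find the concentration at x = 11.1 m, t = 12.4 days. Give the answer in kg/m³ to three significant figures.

For an instantaneous plane source, C(x,t) = M/(n_e·A·√(4πDt)) · exp(−(x−vt)²/(4Dt)), with n_e·A the pore (flow) area.
Plume center vt = 0.472 × 12.4 = 5.8528 m, so the well at 11.1 m is 5.2472 m downgradient of the peak.
√(4πDt) = 7.835 m, giving peak height M/(n_e·A·√(4πDt)) = 3.63/(0.44 × 236 × 7.835) = 0.004462 kg/m³.
(x−vt)²/(4Dt) = (5.2472)²/(4 × 0.394 × 12.4) = 1.409; exp(−1.409) = 0.2444.
C = 0.004462 × 0.2444 = 0.00109 kg/m³.

0.00109 kg/m³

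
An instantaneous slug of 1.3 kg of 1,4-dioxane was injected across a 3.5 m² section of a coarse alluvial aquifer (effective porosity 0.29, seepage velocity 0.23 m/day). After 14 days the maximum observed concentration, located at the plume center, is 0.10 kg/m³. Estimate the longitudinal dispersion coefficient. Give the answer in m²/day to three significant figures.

At the plume center C_max = M/(n_e·A·√(4πDt)), so D = M²/(4πt·(n_e·A·C_max)²).
n_e·A·C_max = 0.29 × 3.5 × 0.10 = 0.1015 kg/m.
D = 1.3²/(4π × 14 × 0.1015²) = 0.932 m²/day.

0.932 m²/day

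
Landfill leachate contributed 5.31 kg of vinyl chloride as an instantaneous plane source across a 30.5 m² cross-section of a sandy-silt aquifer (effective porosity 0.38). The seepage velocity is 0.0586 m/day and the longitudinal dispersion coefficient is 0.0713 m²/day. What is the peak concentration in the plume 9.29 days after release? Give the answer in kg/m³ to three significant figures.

0.159 kg/m³

The peak of an instantaneous 1D plume sits at x = vt; there the Gaussian factor is 1 and C_max = M/(n_e·A·√(4πDt)), where n_e·A is the pore area the mass is dissolved in.
√(4πDt) = √(4π × 0.0713 × 9.29) = 2.885 m, so C_max = 5.31/(0.38 × 30.5 × 2.885) = 0.159 kg/m³.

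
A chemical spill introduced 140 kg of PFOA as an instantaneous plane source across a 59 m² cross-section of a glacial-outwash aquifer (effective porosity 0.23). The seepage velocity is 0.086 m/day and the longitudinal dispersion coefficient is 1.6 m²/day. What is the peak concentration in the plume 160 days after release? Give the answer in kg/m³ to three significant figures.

The peak of an instantaneous 1D plume sits at x = vt; there the Gaussian factor is 1 and C_max = M/(n_e·A·√(4πDt)), where n_e·A is the pore area the mass is dissolved in.
√(4πDt) = √(4π × 1.6 × 160) = 56.72 m, so C_max = 140/(0.23 × 59 × 56.72) = 0.182 kg/m³.

0.182 kg/m³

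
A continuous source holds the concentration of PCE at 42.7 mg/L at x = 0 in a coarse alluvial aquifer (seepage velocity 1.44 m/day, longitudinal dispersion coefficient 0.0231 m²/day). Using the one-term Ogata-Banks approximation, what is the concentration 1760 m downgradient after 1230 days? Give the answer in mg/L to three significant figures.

For a continuous step input, C/C₀ ≈ ½·erfc((x−vt)/(2√(Dt))).
vt = 1.44 × 1230 = 1771.2 m and 2√(Dt) = 2√(0.0231 × 1230) = 10.66 m.
Argument (x−vt)/(2√(Dt)) = (1760 − 1771.2)/10.66 = -1.051; ½·erfc(-1.051) = 0.9314.
C = 42.7 × 0.9314 = 39.8 mg/L.

39.8 mg/L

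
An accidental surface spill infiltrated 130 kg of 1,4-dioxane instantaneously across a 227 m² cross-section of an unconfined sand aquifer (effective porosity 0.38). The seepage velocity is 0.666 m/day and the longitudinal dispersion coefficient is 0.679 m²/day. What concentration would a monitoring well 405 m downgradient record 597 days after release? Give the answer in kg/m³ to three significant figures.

0.0204 kg/m³

For an instantaneous plane source, C(x,t) = M/(n_e·A·√(4πDt)) · exp(−(x−vt)²/(4Dt)), with n_e·A the pore (flow) area.
Plume center vt = 0.666 × 597 = 397.602 m, so the well at 405 m is 7.398 m downgradient of the peak.
√(4πDt) = 71.37 m, giving peak height M/(n_e·A·√(4πDt)) = 130/(0.38 × 227 × 71.37) = 0.02112 kg/m³.
(x−vt)²/(4Dt) = (7.398)²/(4 × 0.679 × 597) = 0.03375; exp(−0.03375) = 0.9668.
C = 0.02112 × 0.9668 = 0.0204 kg/m³.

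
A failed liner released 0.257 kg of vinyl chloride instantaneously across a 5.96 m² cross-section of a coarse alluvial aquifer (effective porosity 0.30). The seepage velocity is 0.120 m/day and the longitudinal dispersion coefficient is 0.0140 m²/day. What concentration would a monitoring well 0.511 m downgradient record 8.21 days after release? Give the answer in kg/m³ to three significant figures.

0.0733 kg/m³

For an instantaneous plane source, C(x,t) = M/(n_e·A·√(4πDt)) · exp(−(x−vt)²/(4Dt)), with n_e·A the pore (flow) area.
Plume center vt = 0.120 × 8.21 = 0.9852 m, so the well at 0.511 m is 0.4742 m upgradient of the peak.
√(4πDt) = 1.202 m, giving peak height M/(n_e·A·√(4πDt)) = 0.257/(0.30 × 5.96 × 1.202) = 0.1196 kg/m³.
(x−vt)²/(4Dt) = (-0.4742)²/(4 × 0.0140 × 8.21) = 0.4891; exp(−0.4891) = 0.6132.
C = 0.1196 × 0.6132 = 0.0733 kg/m³.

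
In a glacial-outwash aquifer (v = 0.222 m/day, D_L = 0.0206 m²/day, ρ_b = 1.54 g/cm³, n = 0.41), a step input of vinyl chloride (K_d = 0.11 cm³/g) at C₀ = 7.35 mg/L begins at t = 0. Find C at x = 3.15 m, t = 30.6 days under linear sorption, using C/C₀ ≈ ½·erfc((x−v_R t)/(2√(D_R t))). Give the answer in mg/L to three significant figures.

Retardation factor R = 1 + ρ_b·K_d/n = 1 + 1.54 × 0.11/0.41 = 1.413.
Sorption retards both mechanisms: v_R = v/R = 0.1571 m/day, D_R = D/R = 0.01458 m²/day.
v_R·t = 0.1571 × 30.6 = 4.80726 m; 2√(D_R t) = 1.336 m; argument = (3.15 − 4.80726)/1.336 = -1.240.
C = C₀ × ½·erfc(-1.240) = 7.35 × 0.9603 = 7.06 mg/L.

7.06 mg/L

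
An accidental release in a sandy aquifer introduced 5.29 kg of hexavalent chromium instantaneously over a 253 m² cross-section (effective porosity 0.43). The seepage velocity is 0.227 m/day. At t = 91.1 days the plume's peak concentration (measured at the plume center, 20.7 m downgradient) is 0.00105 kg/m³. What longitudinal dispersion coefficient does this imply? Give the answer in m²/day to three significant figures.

At the plume center C_max = M/(n_e·A·√(4πDt)), so D = M²/(4πt·(n_e·A·C_max)²).
n_e·A·C_max = 0.43 × 253 × 0.00105 = 0.1142 kg/m.
D = 5.29²/(4π × 91.1 × 0.1142²) = 1.87 m²/day.

1.87 m²/day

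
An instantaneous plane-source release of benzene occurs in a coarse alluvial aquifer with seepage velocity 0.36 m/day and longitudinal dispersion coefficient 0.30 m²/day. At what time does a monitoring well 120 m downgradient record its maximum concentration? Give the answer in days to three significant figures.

331 days

For the 1D instantaneous-source solution, setting ∂C/∂t = 0 at fixed x gives v²t² + 2Dt − x² = 0, so t = (√(D² + v²x²) − D)/v².
√(D² + v²x²) = √(0.30² + 0.36² × 120²) = 43.20; v² = 0.1296.
t = (43.20 − 0.30)/0.1296 = 331 days (vs. the pure-advection estimate x/v = 333 d).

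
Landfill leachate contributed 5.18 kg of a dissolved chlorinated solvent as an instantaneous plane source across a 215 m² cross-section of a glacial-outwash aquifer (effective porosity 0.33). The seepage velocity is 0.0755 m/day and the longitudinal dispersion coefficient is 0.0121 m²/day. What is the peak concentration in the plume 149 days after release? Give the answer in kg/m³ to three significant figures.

0.0153 kg/m³

The peak of an instantaneous 1D plume sits at x = vt; there the Gaussian factor is 1 and C_max = M/(n_e·A·√(4πDt)), where n_e·A is the pore area the mass is dissolved in.
√(4πDt) = √(4π × 0.0121 × 149) = 4.760 m, so C_max = 5.18/(0.33 × 215 × 4.760) = 0.0153 kg/m³.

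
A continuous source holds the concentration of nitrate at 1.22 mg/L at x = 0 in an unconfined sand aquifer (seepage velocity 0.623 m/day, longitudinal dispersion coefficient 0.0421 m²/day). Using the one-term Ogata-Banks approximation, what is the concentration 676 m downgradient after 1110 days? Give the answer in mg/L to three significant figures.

For a continuous step input, C/C₀ ≈ ½·erfc((x−vt)/(2√(Dt))).
vt = 0.623 × 1110 = 691.53 m and 2√(Dt) = 2√(0.0421 × 1110) = 13.67 m.
Argument (x−vt)/(2√(Dt)) = (676 − 691.53)/13.67 = -1.136; ½·erfc(-1.136) = 0.9459.
C = 1.22 × 0.9459 = 1.15 mg/L.

1.15 mg/L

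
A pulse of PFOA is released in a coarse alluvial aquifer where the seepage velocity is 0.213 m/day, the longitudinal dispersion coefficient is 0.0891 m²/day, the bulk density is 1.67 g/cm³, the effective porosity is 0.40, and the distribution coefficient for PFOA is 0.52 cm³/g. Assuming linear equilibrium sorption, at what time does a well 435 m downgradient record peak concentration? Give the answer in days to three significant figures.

Retardation factor R = 1 + ρ_b·K_d/n = 1 + 1.67 × 0.52/0.40 = 3.171.
Sorption retards both mechanisms: v_R = v/R = 0.06717 m/day, D_R = D/R = 0.02810 m²/day.
Peak time from v_R²t² + 2D_R t − x² = 0: t = (√(D_R² + v_R²x²) − D_R)/v_R².
√(D_R² + v_R²x²) = √(0.02810² + 0.06717² × 435²) = 29.22; v_R² = 0.004512.
t = (29.22 − 0.02810)/0.004512 = 6470 days.

6470 days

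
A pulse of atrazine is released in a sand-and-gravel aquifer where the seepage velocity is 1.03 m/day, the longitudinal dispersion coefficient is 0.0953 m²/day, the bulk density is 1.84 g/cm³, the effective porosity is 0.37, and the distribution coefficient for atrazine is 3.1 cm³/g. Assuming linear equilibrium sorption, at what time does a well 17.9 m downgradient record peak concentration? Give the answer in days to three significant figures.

Retardation factor R = 1 + ρ_b·K_d/n = 1 + 1.84 × 3.1/0.37 = 16.42.
Sorption retards both mechanisms: v_R = v/R = 0.06273 m/day, D_R = D/R = 0.005804 m²/day.
Peak time from v_R²t² + 2D_R t − x² = 0: t = (√(D_R² + v_R²x²) − D_R)/v_R².
√(D_R² + v_R²x²) = √(0.005804² + 0.06273² × 17.9²) = 1.123; v_R² = 0.003935.
t = (1.123 − 0.005804)/0.003935 = 284 days.

284 days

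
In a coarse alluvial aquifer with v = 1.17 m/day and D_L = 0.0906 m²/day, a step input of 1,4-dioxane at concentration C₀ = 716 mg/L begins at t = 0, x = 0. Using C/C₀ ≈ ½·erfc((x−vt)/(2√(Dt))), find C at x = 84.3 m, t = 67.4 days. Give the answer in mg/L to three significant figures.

For a continuous step input, C/C₀ ≈ ½·erfc((x−vt)/(2√(Dt))).
vt = 1.17 × 67.4 = 78.858 m and 2√(Dt) = 2√(0.0906 × 67.4) = 4.942 m.
Argument (x−vt)/(2√(Dt)) = (84.3 − 78.858)/4.942 = 1.101; ½·erfc(1.101) = 0.05973.
C = 716 × 0.05973 = 42.8 mg/L.

42.8 mg/L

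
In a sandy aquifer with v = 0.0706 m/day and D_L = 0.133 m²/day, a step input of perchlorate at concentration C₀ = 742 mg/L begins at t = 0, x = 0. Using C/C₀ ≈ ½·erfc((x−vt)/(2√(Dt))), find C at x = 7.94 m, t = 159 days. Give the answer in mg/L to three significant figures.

514 mg/L

For a continuous step input, C/C₀ ≈ ½·erfc((x−vt)/(2√(Dt))).
vt = 0.0706 × 159 = 11.2254 m and 2√(Dt) = 2√(0.133 × 159) = 9.197 m.
Argument (x−vt)/(2√(Dt)) = (7.94 − 11.2254)/9.197 = -0.3572; ½·erfc(-0.3572) = 0.6933.
C = 742 × 0.6933 = 514 mg/L.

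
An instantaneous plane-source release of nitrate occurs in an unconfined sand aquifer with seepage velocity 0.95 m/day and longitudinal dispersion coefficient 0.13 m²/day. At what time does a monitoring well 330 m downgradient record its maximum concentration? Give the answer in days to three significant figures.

347 days

For the 1D instantaneous-source solution, setting ∂C/∂t = 0 at fixed x gives v²t² + 2Dt − x² = 0, so t = (√(D² + v²x²) − D)/v².
√(D² + v²x²) = √(0.13² + 0.95² × 330²) = 313.5; v² = 0.9025.
t = (313.5 − 0.13)/0.9025 = 347 days (vs. the pure-advection estimate x/v = 347 d).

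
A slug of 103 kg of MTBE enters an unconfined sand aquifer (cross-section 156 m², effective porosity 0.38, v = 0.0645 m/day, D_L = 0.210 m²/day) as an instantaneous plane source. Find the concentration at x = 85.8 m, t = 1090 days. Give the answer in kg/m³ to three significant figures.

0.0249 kg/m³

For an instantaneous plane source, C(x,t) = M/(n_e·A·√(4πDt)) · exp(−(x−vt)²/(4Dt)), with n_e·A the pore (flow) area.
Plume center vt = 0.0645 × 1090 = 70.305 m, so the well at 85.8 m is 15.495 m downgradient of the peak.
√(4πDt) = 53.63 m, giving peak height M/(n_e·A·√(4πDt)) = 103/(0.38 × 156 × 53.63) = 0.03240 kg/m³.
(x−vt)²/(4Dt) = (15.495)²/(4 × 0.210 × 1090) = 0.2622; exp(−0.2622) = 0.7694.
C = 0.03240 × 0.7694 = 0.0249 kg/m³.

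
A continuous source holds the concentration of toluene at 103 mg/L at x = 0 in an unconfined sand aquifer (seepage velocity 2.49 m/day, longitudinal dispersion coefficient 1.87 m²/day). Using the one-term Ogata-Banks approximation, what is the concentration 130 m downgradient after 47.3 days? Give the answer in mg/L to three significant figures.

18.4 mg/L

For a continuous step input, C/C₀ ≈ ½·erfc((x−vt)/(2√(Dt))).
vt = 2.49 × 47.3 = 117.777 m and 2√(Dt) = 2√(1.87 × 47.3) = 18.81 m.
Argument (x−vt)/(2√(Dt)) = (130 − 117.777)/18.81 = 0.6498; ½·erfc(0.6498) = 0.1791.
C = 103 × 0.1791 = 18.4 mg/L.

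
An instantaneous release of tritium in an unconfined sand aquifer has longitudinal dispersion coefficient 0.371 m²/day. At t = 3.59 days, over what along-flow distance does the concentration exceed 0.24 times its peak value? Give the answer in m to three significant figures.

5.51 m

The plume is Gaussian with σ = √(2Dt) = √(2 × 0.371 × 3.59) = 1.632 m.
C/C_peak = exp(−Δx²/(2σ²)) = 0.24 ⇒ Δx = σ·√(−2 ln 0.24) = 1.632 × 1.689 = 2.756 m.
Width = 2Δx = 5.51 m.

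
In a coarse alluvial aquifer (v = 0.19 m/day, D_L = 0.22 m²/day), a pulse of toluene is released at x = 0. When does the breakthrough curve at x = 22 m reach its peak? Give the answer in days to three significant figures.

110 days

For the 1D instantaneous-source solution, setting ∂C/∂t = 0 at fixed x gives v²t² + 2Dt − x² = 0, so t = (√(D² + v²x²) − D)/v².
√(D² + v²x²) = √(0.22² + 0.19² × 22²) = 4.186; v² = 0.0361.
t = (4.186 − 0.22)/0.0361 = 110 days (vs. the pure-advection estimate x/v = 116 d).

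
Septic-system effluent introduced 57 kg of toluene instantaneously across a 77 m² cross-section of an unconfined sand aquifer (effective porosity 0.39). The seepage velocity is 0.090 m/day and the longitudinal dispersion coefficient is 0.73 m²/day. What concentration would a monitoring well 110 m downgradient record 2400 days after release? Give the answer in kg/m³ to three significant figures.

For an instantaneous plane source, C(x,t) = M/(n_e·A·√(4πDt)) · exp(−(x−vt)²/(4Dt)), with n_e·A the pore (flow) area.
Plume center vt = 0.090 × 2400 = 216 m, so the well at 110 m is 106 m upgradient of the peak.
√(4πDt) = 148.4 m, giving peak height M/(n_e·A·√(4πDt)) = 57/(0.39 × 77 × 148.4) = 0.01279 kg/m³.
(x−vt)²/(4Dt) = (-106)²/(4 × 0.73 × 2400) = 1.603; exp(−1.603) = 0.2013.
C = 0.01279 × 0.2013 = 0.00257 kg/m³.

0.00257 kg/m³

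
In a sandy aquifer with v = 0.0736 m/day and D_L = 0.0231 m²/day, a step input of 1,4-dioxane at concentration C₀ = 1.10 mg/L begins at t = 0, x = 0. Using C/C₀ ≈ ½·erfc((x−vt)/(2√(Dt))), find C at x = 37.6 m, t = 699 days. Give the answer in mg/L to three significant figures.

1.09 mg/L

For a continuous step input, C/C₀ ≈ ½·erfc((x−vt)/(2√(Dt))).
vt = 0.0736 × 699 = 51.4464 m and 2√(Dt) = 2√(0.0231 × 699) = 8.037 m.
Argument (x−vt)/(2√(Dt)) = (37.6 − 51.4464)/8.037 = -1.723; ½·erfc(-1.723) = 0.9926.
C = 1.10 × 0.9926 = 1.09 mg/L.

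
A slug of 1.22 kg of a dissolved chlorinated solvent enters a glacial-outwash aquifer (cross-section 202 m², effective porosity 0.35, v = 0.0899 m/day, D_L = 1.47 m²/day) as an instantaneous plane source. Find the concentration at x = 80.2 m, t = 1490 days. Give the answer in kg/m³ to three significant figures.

7.48e-05 kg/m³

For an instantaneous plane source, C(x,t) = M/(n_e·A·√(4πDt)) · exp(−(x−vt)²/(4Dt)), with n_e·A the pore (flow) area.
Plume center vt = 0.0899 × 1490 = 133.951 m, so the well at 80.2 m is 53.751 m upgradient of the peak.
√(4πDt) = 165.9 m, giving peak height M/(n_e·A·√(4πDt)) = 1.22/(0.35 × 202 × 165.9) = 0.0001040 kg/m³.
(x−vt)²/(4Dt) = (-53.751)²/(4 × 1.47 × 1490) = 0.3298; exp(−0.3298) = 0.7191.
C = 0.0001040 × 0.7191 = 7.48e-05 kg/m³.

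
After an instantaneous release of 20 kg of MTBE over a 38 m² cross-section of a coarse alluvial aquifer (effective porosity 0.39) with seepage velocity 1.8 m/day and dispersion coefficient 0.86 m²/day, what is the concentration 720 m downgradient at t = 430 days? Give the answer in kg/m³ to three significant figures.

0.00276 kg/m³

For an instantaneous plane source, C(x,t) = M/(n_e·A·√(4πDt)) · exp(−(x−vt)²/(4Dt)), with n_e·A the pore (flow) area.
Plume center vt = 1.8 × 430 = 774 m, so the well at 720 m is 54 m upgradient of the peak.
√(4πDt) = 68.17 m, giving peak height M/(n_e·A·√(4πDt)) = 20/(0.39 × 38 × 68.17) = 0.01980 kg/m³.
(x−vt)²/(4Dt) = (-54)²/(4 × 0.86 × 430) = 1.971; exp(−1.971) = 0.1393.
C = 0.01980 × 0.1393 = 0.00276 kg/m³.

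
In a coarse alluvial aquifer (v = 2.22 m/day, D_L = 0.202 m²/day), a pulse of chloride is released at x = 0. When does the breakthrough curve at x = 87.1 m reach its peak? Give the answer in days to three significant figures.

For the 1D instantaneous-source solution, setting ∂C/∂t = 0 at fixed x gives v²t² + 2Dt − x² = 0, so t = (√(D² + v²x²) − D)/v².
√(D² + v²x²) = √(0.202² + 2.22² × 87.1²) = 193.4; v² = 4.9284.
t = (193.4 − 0.202)/4.9284 = 39.2 days (vs. the pure-advection estimate x/v = 39.2 d).

39.2 days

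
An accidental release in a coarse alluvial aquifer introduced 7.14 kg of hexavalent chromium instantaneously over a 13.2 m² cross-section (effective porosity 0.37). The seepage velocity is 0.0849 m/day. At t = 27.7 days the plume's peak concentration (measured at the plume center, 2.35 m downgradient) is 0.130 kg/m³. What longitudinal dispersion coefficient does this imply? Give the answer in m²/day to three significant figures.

At the plume center C_max = M/(n_e·A·√(4πDt)), so D = M²/(4πt·(n_e·A·C_max)²).
n_e·A·C_max = 0.37 × 13.2 × 0.130 = 0.6349 kg/m.
D = 7.14²/(4π × 27.7 × 0.6349²) = 0.363 m²/day.

0.363 m²/day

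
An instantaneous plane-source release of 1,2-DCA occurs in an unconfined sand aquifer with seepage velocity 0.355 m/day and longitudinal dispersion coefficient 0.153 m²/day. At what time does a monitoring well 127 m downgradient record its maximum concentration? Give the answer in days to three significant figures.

For the 1D instantaneous-source solution, setting ∂C/∂t = 0 at fixed x gives v²t² + 2Dt − x² = 0, so t = (√(D² + v²x²) − D)/v².
√(D² + v²x²) = √(0.153² + 0.355² × 127²) = 45.09; v² = 0.126025.
t = (45.09 − 0.153)/0.126025 = 357 days (vs. the pure-advection estimate x/v = 358 d).

357 days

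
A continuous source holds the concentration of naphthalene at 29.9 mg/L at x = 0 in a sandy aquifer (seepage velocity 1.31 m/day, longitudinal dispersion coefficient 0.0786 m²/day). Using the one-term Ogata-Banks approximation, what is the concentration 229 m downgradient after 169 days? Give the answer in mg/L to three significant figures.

For a continuous step input, C/C₀ ≈ ½·erfc((x−vt)/(2√(Dt))).
vt = 1.31 × 169 = 221.39 m and 2√(Dt) = 2√(0.0786 × 169) = 7.289 m.
Argument (x−vt)/(2√(Dt)) = (229 − 221.39)/7.289 = 1.044; ½·erfc(1.044) = 0.06991.
C = 29.9 × 0.06991 = 2.09 mg/L.

2.09 mg/L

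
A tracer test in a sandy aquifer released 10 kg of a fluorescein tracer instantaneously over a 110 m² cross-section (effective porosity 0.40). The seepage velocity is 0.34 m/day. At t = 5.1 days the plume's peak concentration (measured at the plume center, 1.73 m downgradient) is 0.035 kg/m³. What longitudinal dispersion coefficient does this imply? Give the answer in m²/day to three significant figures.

At the plume center C_max = M/(n_e·A·√(4πDt)), so D = M²/(4πt·(n_e·A·C_max)²).
n_e·A·C_max = 0.40 × 110 × 0.035 = 1.540 kg/m.
D = 10²/(4π × 5.1 × 1.540²) = 0.658 m²/day.

0.658 m²/day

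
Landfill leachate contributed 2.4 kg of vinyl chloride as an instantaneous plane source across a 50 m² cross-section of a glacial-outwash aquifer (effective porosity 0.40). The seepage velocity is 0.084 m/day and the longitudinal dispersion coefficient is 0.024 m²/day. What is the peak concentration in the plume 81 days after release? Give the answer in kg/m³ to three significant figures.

The peak of an instantaneous 1D plume sits at x = vt; there the Gaussian factor is 1 and C_max = M/(n_e·A·√(4πDt)), where n_e·A is the pore area the mass is dissolved in.
√(4πDt) = √(4π × 0.024 × 81) = 4.943 m, so C_max = 2.4/(0.40 × 50 × 4.943) = 0.0243 kg/m³.

0.0243 kg/m³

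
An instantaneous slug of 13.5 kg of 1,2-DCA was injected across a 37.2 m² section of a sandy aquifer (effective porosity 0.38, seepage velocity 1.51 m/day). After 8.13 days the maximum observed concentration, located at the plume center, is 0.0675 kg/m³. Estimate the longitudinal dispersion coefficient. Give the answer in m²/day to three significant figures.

At the plume center C_max = M/(n_e·A·√(4πDt)), so D = M²/(4πt·(n_e·A·C_max)²).
n_e·A·C_max = 0.38 × 37.2 × 0.0675 = 0.9542 kg/m.
D = 13.5²/(4π × 8.13 × 0.9542²) = 1.96 m²/day.

1.96 m²/day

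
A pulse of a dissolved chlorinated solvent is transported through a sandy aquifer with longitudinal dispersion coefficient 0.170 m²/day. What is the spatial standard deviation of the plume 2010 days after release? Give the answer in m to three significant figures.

Dispersive spreading gives a Gaussian with σ² = 2Dt; advection only shifts the center.
σ = √(2 × 0.170 × 2010) = 26.1 m.

26.1 m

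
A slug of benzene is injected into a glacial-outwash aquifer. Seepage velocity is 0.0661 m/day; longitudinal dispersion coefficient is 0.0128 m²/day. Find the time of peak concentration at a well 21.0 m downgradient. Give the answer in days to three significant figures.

For the 1D instantaneous-source solution, setting ∂C/∂t = 0 at fixed x gives v²t² + 2Dt − x² = 0, so t = (√(D² + v²x²) − D)/v².
√(D² + v²x²) = √(0.0128² + 0.0661² × 21.0²) = 1.388; v² = 0.00436921.
t = (1.388 − 0.0128)/0.00436921 = 315 days (vs. the pure-advection estimate x/v = 318 d).

315 days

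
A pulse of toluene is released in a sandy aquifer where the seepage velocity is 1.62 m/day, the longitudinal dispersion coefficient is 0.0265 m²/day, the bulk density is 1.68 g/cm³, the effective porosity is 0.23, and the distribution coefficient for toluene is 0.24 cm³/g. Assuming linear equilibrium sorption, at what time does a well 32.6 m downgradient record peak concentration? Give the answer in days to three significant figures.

Retardation factor R = 1 + ρ_b·K_d/n = 1 + 1.68 × 0.24/0.23 = 2.753.
Sorption retards both mechanisms: v_R = v/R = 0.5884 m/day, D_R = D/R = 0.009626 m²/day.
Peak time from v_R²t² + 2D_R t − x² = 0: t = (√(D_R² + v_R²x²) − D_R)/v_R².
√(D_R² + v_R²x²) = √(0.009626² + 0.5884² × 32.6²) = 19.18; v_R² = 0.3462.
t = (19.18 − 0.009626)/0.3462 = 55.4 days.

55.4 days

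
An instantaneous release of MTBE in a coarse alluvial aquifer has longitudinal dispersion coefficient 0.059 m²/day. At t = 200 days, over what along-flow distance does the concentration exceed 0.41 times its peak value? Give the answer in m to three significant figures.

The plume is Gaussian with σ = √(2Dt) = √(2 × 0.059 × 200) = 4.858 m.
C/C_peak = exp(−Δx²/(2σ²)) = 0.41 ⇒ Δx = σ·√(−2 ln 0.41) = 4.858 × 1.335 = 6.485 m.
Width = 2Δx = 13.0 m.

13.0 m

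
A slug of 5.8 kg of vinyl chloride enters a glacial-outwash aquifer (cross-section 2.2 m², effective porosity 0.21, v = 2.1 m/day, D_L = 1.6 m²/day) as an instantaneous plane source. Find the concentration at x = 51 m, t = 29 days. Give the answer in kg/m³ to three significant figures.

0.307 kg/m³

For an instantaneous plane source, C(x,t) = M/(n_e·A·√(4πDt)) · exp(−(x−vt)²/(4Dt)), with n_e·A the pore (flow) area.
Plume center vt = 2.1 × 29 = 60.9 m, so the well at 51 m is 9.9 m upgradient of the peak.
√(4πDt) = 24.15 m, giving peak height M/(n_e·A·√(4πDt)) = 5.8/(0.21 × 2.2 × 24.15) = 0.5198 kg/m³.
(x−vt)²/(4Dt) = (-9.9)²/(4 × 1.6 × 29) = 0.5281; exp(−0.5281) = 0.5897.
C = 0.5198 × 0.5897 = 0.307 kg/m³.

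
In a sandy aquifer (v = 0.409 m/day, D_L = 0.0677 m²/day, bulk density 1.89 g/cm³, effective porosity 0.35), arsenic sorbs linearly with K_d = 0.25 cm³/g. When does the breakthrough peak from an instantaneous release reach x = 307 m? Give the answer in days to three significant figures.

Retardation factor R = 1 + ρ_b·K_d/n = 1 + 1.89 × 0.25/0.35 = 2.350.
Sorption retards both mechanisms: v_R = v/R = 0.1740 m/day, D_R = D/R = 0.02881 m²/day.
Peak time from v_R²t² + 2D_R t − x² = 0: t = (√(D_R² + v_R²x²) − D_R)/v_R².
√(D_R² + v_R²x²) = √(0.02881² + 0.1740² × 307²) = 53.42; v_R² = 0.03028.
t = (53.42 − 0.02881)/0.03028 = 1760 days.

1760 days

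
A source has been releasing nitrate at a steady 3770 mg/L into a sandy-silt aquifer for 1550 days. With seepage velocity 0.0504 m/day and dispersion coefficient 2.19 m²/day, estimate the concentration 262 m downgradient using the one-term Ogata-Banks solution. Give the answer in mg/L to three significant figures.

48.3 mg/L

For a continuous step input, C/C₀ ≈ ½·erfc((x−vt)/(2√(Dt))).
vt = 0.0504 × 1550 = 78.12 m and 2√(Dt) = 2√(2.19 × 1550) = 116.5 m.
Argument (x−vt)/(2√(Dt)) = (262 − 78.12)/116.5 = 1.578; ½·erfc(1.578) = 0.01282.
C = 3770 × 0.01282 = 48.3 mg/L.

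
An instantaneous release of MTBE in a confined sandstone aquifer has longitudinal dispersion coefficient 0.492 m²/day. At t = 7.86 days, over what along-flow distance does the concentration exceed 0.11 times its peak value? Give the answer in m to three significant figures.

11.7 m

The plume is Gaussian with σ = √(2Dt) = √(2 × 0.492 × 7.86) = 2.781 m.
C/C_peak = exp(−Δx²/(2σ²)) = 0.11 ⇒ Δx = σ·√(−2 ln 0.11) = 2.781 × 2.101 = 5.843 m.
Width = 2Δx = 11.7 m.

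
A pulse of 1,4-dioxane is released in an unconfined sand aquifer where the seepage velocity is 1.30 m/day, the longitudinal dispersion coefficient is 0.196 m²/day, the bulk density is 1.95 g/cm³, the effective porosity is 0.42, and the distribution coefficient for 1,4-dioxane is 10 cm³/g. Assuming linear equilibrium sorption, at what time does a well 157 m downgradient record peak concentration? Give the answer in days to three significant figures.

Retardation factor R = 1 + ρ_b·K_d/n = 1 + 1.95 × 10/0.42 = 47.43.
Sorption retards both mechanisms: v_R = v/R = 0.02741 m/day, D_R = D/R = 0.004132 m²/day.
Peak time from v_R²t² + 2D_R t − x² = 0: t = (√(D_R² + v_R²x²) − D_R)/v_R².
√(D_R² + v_R²x²) = √(0.004132² + 0.02741² × 157²) = 4.303; v_R² = 0.0007513.
t = (4.303 − 0.004132)/0.0007513 = 5720 days.

5720 days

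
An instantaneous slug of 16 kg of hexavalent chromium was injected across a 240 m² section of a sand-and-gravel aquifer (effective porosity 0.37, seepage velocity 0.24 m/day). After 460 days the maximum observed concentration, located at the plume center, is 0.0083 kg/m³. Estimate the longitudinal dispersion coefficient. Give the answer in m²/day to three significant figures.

At the plume center C_max = M/(n_e·A·√(4πDt)), so D = M²/(4πt·(n_e·A·C_max)²).
n_e·A·C_max = 0.37 × 240 × 0.0083 = 0.7370 kg/m.
D = 16²/(4π × 460 × 0.7370²) = 0.0815 m²/day.

0.0815 m²/day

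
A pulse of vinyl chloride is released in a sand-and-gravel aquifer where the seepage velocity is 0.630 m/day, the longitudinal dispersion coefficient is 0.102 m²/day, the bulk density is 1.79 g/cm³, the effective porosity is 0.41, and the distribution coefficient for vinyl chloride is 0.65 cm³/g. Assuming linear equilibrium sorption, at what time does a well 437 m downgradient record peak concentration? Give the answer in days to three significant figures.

2660 days

Retardation factor R = 1 + ρ_b·K_d/n = 1 + 1.79 × 0.65/0.41 = 3.838.
Sorption retards both mechanisms: v_R = v/R = 0.1641 m/day, D_R = D/R = 0.02658 m²/day.
Peak time from v_R²t² + 2D_R t − x² = 0: t = (√(D_R² + v_R²x²) − D_R)/v_R².
√(D_R² + v_R²x²) = √(0.02658² + 0.1641² × 437²) = 71.71; v_R² = 0.02693.
t = (71.71 − 0.02658)/0.02693 = 2660 days.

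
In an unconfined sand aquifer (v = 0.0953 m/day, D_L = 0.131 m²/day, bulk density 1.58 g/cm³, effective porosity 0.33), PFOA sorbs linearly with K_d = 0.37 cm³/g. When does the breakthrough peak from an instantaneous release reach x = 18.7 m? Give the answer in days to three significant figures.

Retardation factor R = 1 + ρ_b·K_d/n = 1 + 1.58 × 0.37/0.33 = 2.772.
Sorption retards both mechanisms: v_R = v/R = 0.03438 m/day, D_R = D/R = 0.04726 m²/day.
Peak time from v_R²t² + 2D_R t − x² = 0: t = (√(D_R² + v_R²x²) − D_R)/v_R².
√(D_R² + v_R²x²) = √(0.04726² + 0.03438² × 18.7²) = 0.6446; v_R² = 0.001182.
t = (0.6446 − 0.04726)/0.001182 = 505 days.

505 days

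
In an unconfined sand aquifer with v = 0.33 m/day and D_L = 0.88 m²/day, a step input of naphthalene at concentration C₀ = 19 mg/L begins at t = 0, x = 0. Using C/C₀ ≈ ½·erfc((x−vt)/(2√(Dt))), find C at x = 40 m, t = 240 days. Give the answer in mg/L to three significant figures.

For a continuous step input, C/C₀ ≈ ½·erfc((x−vt)/(2√(Dt))).
vt = 0.33 × 240 = 79.2 m and 2√(Dt) = 2√(0.88 × 240) = 29.07 m.
Argument (x−vt)/(2√(Dt)) = (40 − 79.2)/29.07 = -1.348; ½·erfc(-1.348) = 0.9717.
C = 19 × 0.9717 = 18.5 mg/L.

18.5 mg/L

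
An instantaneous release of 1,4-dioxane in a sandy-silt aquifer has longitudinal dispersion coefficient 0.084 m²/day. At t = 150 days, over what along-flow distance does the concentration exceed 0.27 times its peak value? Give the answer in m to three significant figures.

16.2 m

The plume is Gaussian with σ = √(2Dt) = √(2 × 0.084 × 150) = 5.020 m.
C/C_peak = exp(−Δx²/(2σ²)) = 0.27 ⇒ Δx = σ·√(−2 ln 0.27) = 5.020 × 1.618 = 8.122 m.
Width = 2Δx = 16.2 m.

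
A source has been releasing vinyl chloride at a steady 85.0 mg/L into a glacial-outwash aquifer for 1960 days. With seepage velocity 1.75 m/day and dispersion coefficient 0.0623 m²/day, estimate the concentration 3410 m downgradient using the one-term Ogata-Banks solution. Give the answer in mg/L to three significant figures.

For a continuous step input, C/C₀ ≈ ½·erfc((x−vt)/(2√(Dt))).
vt = 1.75 × 1960 = 3430 m and 2√(Dt) = 2√(0.0623 × 1960) = 22.10 m.
Argument (x−vt)/(2√(Dt)) = (3410 − 3430)/22.10 = -0.9050; ½·erfc(-0.9050) = 0.8997.
C = 85.0 × 0.8997 = 76.5 mg/L.

76.5 mg/L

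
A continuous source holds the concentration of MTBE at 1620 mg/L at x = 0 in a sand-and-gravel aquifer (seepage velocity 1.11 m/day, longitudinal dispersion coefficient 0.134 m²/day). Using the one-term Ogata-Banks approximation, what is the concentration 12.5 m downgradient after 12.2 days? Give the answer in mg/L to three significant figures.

For a continuous step input, C/C₀ ≈ ½·erfc((x−vt)/(2√(Dt))).
vt = 1.11 × 12.2 = 13.542 m and 2√(Dt) = 2√(0.134 × 12.2) = 2.557 m.
Argument (x−vt)/(2√(Dt)) = (12.5 − 13.542)/2.557 = -0.4075; ½·erfc(-0.4075) = 0.7178.
C = 1620 × 0.7178 = 1160 mg/L.

1160 mg/L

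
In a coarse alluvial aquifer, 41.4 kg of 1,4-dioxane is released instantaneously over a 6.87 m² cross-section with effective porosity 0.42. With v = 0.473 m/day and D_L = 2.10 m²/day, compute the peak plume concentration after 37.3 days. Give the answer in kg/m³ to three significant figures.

The peak of an instantaneous 1D plume sits at x = vt; there the Gaussian factor is 1 and C_max = M/(n_e·A·√(4πDt)), where n_e·A is the pore area the mass is dissolved in.
√(4πDt) = √(4π × 2.10 × 37.3) = 31.37 m, so C_max = 41.4/(0.42 × 6.87 × 31.37) = 0.457 kg/m³.

0.457 kg/m³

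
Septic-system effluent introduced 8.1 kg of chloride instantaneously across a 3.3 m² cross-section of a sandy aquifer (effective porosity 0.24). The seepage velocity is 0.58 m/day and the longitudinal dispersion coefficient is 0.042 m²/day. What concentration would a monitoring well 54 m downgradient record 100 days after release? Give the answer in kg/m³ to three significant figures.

For an instantaneous plane source, C(x,t) = M/(n_e·A·√(4πDt)) · exp(−(x−vt)²/(4Dt)), with n_e·A the pore (flow) area.
Plume center vt = 0.58 × 100 = 58 m, so the well at 54 m is 4 m upgradient of the peak.
√(4πDt) = 7.265 m, giving peak height M/(n_e·A·√(4πDt)) = 8.1/(0.24 × 3.3 × 7.265) = 1.408 kg/m³.
(x−vt)²/(4Dt) = (-4)²/(4 × 0.042 × 100) = 0.9524; exp(−0.9524) = 0.3858.
C = 1.408 × 0.3858 = 0.543 kg/m³.

0.543 kg/m³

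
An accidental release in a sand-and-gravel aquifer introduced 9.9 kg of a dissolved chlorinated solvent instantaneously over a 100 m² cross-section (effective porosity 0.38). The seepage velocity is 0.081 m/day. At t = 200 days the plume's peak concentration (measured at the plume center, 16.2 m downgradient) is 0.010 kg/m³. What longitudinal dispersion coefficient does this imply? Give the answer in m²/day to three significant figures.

At the plume center C_max = M/(n_e·A·√(4πDt)), so D = M²/(4πt·(n_e·A·C_max)²).
n_e·A·C_max = 0.38 × 100 × 0.010 = 0.3800 kg/m.
D = 9.9²/(4π × 200 × 0.3800²) = 0.270 m²/day.

0.270 m²/day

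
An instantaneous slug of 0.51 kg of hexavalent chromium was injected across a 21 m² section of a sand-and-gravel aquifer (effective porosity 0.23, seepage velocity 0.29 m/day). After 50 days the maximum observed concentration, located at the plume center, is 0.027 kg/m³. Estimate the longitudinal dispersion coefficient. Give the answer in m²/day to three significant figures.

0.0243 m²/day

At the plume center C_max = M/(n_e·A·√(4πDt)), so D = M²/(4πt·(n_e·A·C_max)²).
n_e·A·C_max = 0.23 × 21 × 0.027 = 0.1304 kg/m.
D = 0.51²/(4π × 50 × 0.1304²) = 0.0243 m²/day.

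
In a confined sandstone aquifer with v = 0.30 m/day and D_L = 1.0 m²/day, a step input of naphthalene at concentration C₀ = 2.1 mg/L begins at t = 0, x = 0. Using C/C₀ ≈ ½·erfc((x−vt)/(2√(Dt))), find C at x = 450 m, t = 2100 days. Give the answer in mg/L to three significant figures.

2.09 mg/L

For a continuous step input, C/C₀ ≈ ½·erfc((x−vt)/(2√(Dt))).
vt = 0.30 × 2100 = 630 m and 2√(Dt) = 2√(1.0 × 2100) = 91.65 m.
Argument (x−vt)/(2√(Dt)) = (450 − 630)/91.65 = -1.964; ½·erfc(-1.964) = 0.9973.
C = 2.1 × 0.9973 = 2.09 mg/L.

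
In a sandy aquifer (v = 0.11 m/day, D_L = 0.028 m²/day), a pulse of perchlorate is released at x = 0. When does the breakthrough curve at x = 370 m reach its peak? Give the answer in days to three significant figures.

3360 days

For the 1D instantaneous-source solution, setting ∂C/∂t = 0 at fixed x gives v²t² + 2Dt − x² = 0, so t = (√(D² + v²x²) − D)/v².
√(D² + v²x²) = √(0.028² + 0.11² × 370²) = 40.70; v² = 0.0121.
t = (40.70 − 0.028)/0.0121 = 3360 days (vs. the pure-advection estimate x/v = 3360 d).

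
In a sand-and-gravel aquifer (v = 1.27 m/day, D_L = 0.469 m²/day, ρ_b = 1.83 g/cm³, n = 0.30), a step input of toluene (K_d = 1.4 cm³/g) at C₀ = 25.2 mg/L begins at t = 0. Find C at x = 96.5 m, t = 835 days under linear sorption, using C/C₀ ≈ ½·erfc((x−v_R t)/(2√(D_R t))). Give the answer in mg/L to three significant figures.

23.9 mg/L

Retardation factor R = 1 + ρ_b·K_d/n = 1 + 1.83 × 1.4/0.30 = 9.540.
Sorption retards both mechanisms: v_R = v/R = 0.1331 m/day, D_R = D/R = 0.04916 m²/day.
v_R·t = 0.1331 × 835 = 111.1385 m; 2√(D_R t) = 12.81 m; argument = (96.5 − 111.1385)/12.81 = -1.143.
C = C₀ × ½·erfc(-1.143) = 25.2 × 0.9470 = 23.9 mg/L.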